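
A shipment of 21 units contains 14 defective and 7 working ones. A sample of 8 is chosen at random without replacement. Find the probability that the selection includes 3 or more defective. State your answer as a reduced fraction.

9659/9690

There are C(21,8) = 203490 ways to choose the 8.
Count the complement (fewer than 3 defective): C(14,1)·C(7,7) + C(14,2)·C(7,6) = 14 + 637 = 651.
Probability = 1 − 651/203490 = 202839/203490 = 9659/9690.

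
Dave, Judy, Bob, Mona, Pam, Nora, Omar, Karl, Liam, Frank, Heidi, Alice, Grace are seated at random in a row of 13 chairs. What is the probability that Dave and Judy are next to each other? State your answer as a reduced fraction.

2/13

There are 13! = 6227020800 arrangements.
Treat Dave and Judy as a block: 12! arrangements of the blocks × 2 orders within the block = 2·479001600 = 958003200.
Probability = 958003200/6227020800 = 2/13.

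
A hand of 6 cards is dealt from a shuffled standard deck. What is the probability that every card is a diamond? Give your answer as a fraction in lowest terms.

33/391510

There are C(52,6) = 20358520 possible 6-card hands.
Hands that are all diamonds: C(13,6) = 1716.
Probability = 1716/20358520 = 33/391510.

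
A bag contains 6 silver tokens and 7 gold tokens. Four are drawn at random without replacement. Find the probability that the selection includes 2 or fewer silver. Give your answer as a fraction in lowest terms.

There are C(13,4) = 715 ways to choose the 4.
Count the complement (more than 2 silver): C(6,3)·C(7,1) + C(6,4)·C(7,0) = 140 + 15 = 155.
Probability = 1 − 155/715 = 560/715 = 112/143.

112/143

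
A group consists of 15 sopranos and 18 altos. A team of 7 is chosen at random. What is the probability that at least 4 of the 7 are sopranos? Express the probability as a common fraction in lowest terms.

There are C(33,7) = 4272048 ways to choose the 7.
Favorable selections (at least 4 sopranos): C(15,4)·C(18,3) + C(15,5)·C(18,2) + C(15,6)·C(18,1) + C(15,7)·C(18,0) = 1113840 + 459459 + 90090 + 6435 = 1669824.
Probability = 1669824/4272048 = 11596/29667.

11596/29667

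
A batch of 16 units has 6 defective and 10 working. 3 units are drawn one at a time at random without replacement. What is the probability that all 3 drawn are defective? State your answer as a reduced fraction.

1/28

Multiply the conditional probabilities at each draw: 6/16 · 5/15 · 4/14 = 120/3360 = 1/28.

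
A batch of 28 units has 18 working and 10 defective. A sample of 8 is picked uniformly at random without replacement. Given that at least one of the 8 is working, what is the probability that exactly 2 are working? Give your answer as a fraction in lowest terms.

357/34534

Work in counts. Selections with at least one working: C(28,8) − C(10,8) = 3108105 − 45 = 3108060.
Of those, selections where exactly 2 are working: C(18,2)·C(10,6) = 153·210 = 32130.
Conditional probability = 32130/3108060 = 357/34534.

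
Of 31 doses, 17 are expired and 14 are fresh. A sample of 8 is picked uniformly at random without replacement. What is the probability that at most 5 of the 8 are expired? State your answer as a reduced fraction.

There are C(31,8) = 7888725 ways to choose the 8.
Favorable selections (at most 5 expired): C(17,0)·C(14,8) + C(17,1)·C(14,7) + C(17,2)·C(14,6) + C(17,3)·C(14,5) + C(17,4)·C(14,4) + C(17,5)·C(14,3) = 3003 + 58344 + 408408 + 1361360 + 2382380 + 2252432 = 6465927.
Probability = 6465927/7888725 = 5717/6975.

5717/6975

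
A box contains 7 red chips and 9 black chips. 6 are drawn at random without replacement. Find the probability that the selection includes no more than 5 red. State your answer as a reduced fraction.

Total selections: C(16,6) = 8008.
Favorable selections (no more than 5 red): C(7,0)·C(9,6) + C(7,1)·C(9,5) + C(7,2)·C(9,4) + C(7,3)·C(9,3) + C(7,4)·C(9,2) + C(7,5)·C(9,1) = 84 + 882 + 2646 + 2940 + 1260 + 189 = 8001.
Probability = 8001/8008 = 1143/1144.

1143/1144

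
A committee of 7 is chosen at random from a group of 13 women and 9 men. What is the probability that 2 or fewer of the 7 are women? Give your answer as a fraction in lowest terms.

83/1292

There are C(22,7) = 170544 ways to choose the 7.
Favorable selections (2 or fewer women): C(13,0)·C(9,7) + C(13,1)·C(9,6) + C(13,2)·C(9,5) = 36 + 1092 + 9828 = 10956.
Probability = 10956/170544 = 83/1292.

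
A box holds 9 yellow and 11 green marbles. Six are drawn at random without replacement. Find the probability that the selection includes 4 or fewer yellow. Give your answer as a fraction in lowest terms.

Total selections: C(20,6) = 38760.
Count the complement (more than 4 yellow): C(9,5)·C(11,1) + C(9,6)·C(11,0) = 1386 + 84 = 1470.
Probability = 1 − 1470/38760 = 37290/38760 = 1243/1292.

1243/1292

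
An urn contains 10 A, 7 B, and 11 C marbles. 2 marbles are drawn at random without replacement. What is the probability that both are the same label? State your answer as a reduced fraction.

There are C(28,2) = 378 ways to draw 2 marbles.
All same label: C(10,2) + C(7,2) + C(11,2) = 45 + 21 + 55 = 121.
Probability = 121/378.

121/378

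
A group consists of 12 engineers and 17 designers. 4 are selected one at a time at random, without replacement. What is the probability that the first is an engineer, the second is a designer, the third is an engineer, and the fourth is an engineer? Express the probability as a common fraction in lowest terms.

Multiply the conditional probabilities at each draw: 12/29 · 17/28 · 11/27 · 10/26 = 22440/570024 = 935/23751.

935/23751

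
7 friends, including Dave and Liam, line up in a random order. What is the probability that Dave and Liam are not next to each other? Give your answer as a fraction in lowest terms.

5/7

There are 7! = 5040 arrangements.
Arrangements with Dave and Liam adjacent: 2·6! = 1440.
So not adjacent: 5040 − 1440 = 3600, probability 3600/5040 = 5/7.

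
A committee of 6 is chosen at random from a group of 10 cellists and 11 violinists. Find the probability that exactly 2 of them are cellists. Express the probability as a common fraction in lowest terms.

2475/9044

The sample space is all 6-subsets of the 21: C(21,6) = 54264.
Selections with exactly 2 cellists: choose 2 of the 10 cellists and 4 of the 11 violinists, C(10,2)·C(11,4) = 45·330 = 14850.
Probability = 14850/54264 = 2475/9044.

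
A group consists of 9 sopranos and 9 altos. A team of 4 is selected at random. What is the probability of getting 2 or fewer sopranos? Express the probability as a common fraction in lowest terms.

121/170

There are C(18,4) = 3060 ways to choose the 4.
Count the complement (more than 2 sopranos): C(9,3)·C(9,1) + C(9,4)·C(9,0) = 756 + 126 = 882.
Probability = 1 − 882/3060 = 2178/3060 = 121/170.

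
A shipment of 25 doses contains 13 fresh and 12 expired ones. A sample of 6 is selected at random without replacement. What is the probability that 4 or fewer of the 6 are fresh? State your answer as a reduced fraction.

727/805

Total selections: C(25,6) = 177100.
Count the complement (more than 4 fresh): C(13,5)·C(12,1) + C(13,6)·C(12,0) = 15444 + 1716 = 17160.
Probability = 1 − 17160/177100 = 159940/177100 = 727/805.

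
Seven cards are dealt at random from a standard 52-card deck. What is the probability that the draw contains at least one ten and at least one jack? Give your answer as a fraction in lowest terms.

3105873/16723070

There are C(52,7) = 133784560 possible draws.
By inclusion-exclusion on the complements, draws missing all tens or all jacks: C(48,7) + C(48,7) − C(44,7) = 73629072 + 73629072 − 38320568 = 108937576.
So draws with at least one of each: 133784560 − 108937576 = 24846984, probability 24846984/133784560 = 3105873/16723070.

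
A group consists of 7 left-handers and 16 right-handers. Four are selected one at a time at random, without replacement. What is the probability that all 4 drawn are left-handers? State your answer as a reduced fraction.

1/253

Multiply the conditional probabilities at each draw: 7/23 · 6/22 · 5/21 · 4/20 = 840/212520 = 1/253.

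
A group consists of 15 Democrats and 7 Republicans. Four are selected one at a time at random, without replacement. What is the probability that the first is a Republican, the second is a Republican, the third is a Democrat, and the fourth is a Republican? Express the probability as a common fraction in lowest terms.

15/836

Multiply the conditional probabilities at each draw: 7/22 · 6/21 · 15/20 · 5/19 = 3150/175560 = 15/836.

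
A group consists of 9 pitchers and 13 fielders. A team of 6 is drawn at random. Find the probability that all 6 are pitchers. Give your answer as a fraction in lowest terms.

4/3553

There are C(22,6) = 74613 possible selections.
Selections with all pitchers: C(9,6) = 84.
Probability = 84/74613 = 4/3553.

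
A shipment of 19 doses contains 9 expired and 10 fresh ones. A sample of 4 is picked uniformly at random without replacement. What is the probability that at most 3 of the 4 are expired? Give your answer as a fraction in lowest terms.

Total selections: C(19,4) = 3876.
The complement is exactly 4 expired: C(9,4)·C(10,0) = 126.
Probability = 1 − 126/3876 = 3750/3876 = 625/646.

625/646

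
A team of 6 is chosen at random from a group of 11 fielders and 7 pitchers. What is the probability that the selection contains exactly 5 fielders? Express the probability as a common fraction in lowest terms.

There are C(18,6) = 18564 ways to choose 6 from 18.
Selections with exactly 5 fielders: choose 5 of the 11 fielders and 1 of the 7 pitchers, C(11,5)·C(7,1) = 462·7 = 3234.
Probability = 3234/18564 = 77/442.

77/442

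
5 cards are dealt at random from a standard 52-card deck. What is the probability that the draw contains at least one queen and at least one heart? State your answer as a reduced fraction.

229297/866320

There are C(52,5) = 2598960 possible draws.
By inclusion-exclusion on the complements, draws missing all queens or all hearts: C(48,5) + C(39,5) − C(36,5) = 1712304 + 575757 − 376992 = 1911069.
So draws with at least one of each: 2598960 − 1911069 = 687891, probability 687891/2598960 = 229297/866320.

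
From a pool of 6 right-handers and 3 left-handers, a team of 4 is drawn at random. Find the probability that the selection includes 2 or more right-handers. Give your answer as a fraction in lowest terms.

There are C(9,4) = 126 ways to choose the 4.
The complement is exactly 1 right-handers: C(6,1)·C(3,3) = 6.
Probability = 1 − 6/126 = 120/126 = 20/21.

20/21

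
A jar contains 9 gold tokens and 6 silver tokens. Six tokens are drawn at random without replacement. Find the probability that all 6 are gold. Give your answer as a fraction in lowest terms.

12/715

There are C(15,6) = 5005 possible selections.
Selections with all gold: C(9,6) = 84.
Probability = 84/5005 = 12/715.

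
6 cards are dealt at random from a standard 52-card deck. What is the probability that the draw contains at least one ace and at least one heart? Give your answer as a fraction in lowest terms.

6772177/20358520

There are C(52,6) = 20358520 possible draws.
By inclusion-exclusion on the complements, draws missing all aces or all hearts: C(48,6) + C(39,6) − C(36,6) = 12271512 + 3262623 − 1947792 = 13586343.
So draws with at least one of each: 20358520 − 13586343 = 6772177, probability 6772177/20358520.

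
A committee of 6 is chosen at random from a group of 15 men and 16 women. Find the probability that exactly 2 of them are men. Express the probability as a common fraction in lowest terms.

There are C(31,6) = 736281 ways to choose 6 from 31.
Selections with exactly 2 men: choose 2 of the 15 men and 4 of the 16 women, C(15,2)·C(16,4) = 105·1820 = 191100.
Probability = 191100/736281 = 700/2697.

700/2697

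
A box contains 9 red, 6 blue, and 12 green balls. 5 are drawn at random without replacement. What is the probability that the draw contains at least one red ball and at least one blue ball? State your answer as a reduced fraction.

1169/1794

There are C(27,5) = 80730 possible draws.
By inclusion-exclusion on the complements, draws missing all red or all blue: C(18,5) + C(21,5) − C(12,5) = 8568 + 20349 − 792 = 28125.
So draws with at least one of each: 80730 − 28125 = 52605, probability 52605/80730 = 1169/1794.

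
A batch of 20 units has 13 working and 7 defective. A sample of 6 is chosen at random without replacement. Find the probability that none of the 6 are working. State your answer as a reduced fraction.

7/38760

There are C(20,6) = 38760 possible selections.
Selections with no working (all defective): C(7,6) = 7.
Probability = 7/38760.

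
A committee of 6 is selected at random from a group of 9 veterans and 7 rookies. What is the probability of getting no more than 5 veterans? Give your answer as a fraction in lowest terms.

283/286

There are C(16,6) = 8008 ways to choose the 6.
Favorable selections (no more than 5 veterans): C(9,0)·C(7,6) + C(9,1)·C(7,5) + C(9,2)·C(7,4) + C(9,3)·C(7,3) + C(9,4)·C(7,2) + C(9,5)·C(7,1) = 7 + 189 + 1260 + 2940 + 2646 + 882 = 7924.
Probability = 7924/8008 = 283/286.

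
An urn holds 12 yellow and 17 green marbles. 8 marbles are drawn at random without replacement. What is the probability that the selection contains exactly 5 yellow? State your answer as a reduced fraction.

Total number of selections: C(29,8) = 4292145.
Selections with exactly 5 yellow: choose 5 of the 12 yellow and 3 of the 17 green, C(12,5)·C(17,3) = 792·680 = 538560.
Probability = 538560/4292145 = 1088/8671.

1088/8671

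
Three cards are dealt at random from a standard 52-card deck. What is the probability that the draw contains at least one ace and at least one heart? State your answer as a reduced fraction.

33/260

There are C(52,3) = 22100 possible draws.
By inclusion-exclusion on the complements, draws missing all aces or all hearts: C(48,3) + C(39,3) − C(36,3) = 17296 + 9139 − 7140 = 19295.
So draws with at least one of each: 22100 − 19295 = 2805, probability 2805/22100 = 33/260.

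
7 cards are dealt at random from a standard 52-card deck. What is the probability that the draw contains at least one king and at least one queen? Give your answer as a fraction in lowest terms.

There are C(52,7) = 133784560 possible draws.
By inclusion-exclusion on the complements, draws missing all kings or all queens: C(48,7) + C(48,7) − C(44,7) = 73629072 + 73629072 − 38320568 = 108937576.
So draws with at least one of each: 133784560 − 108937576 = 24846984, probability 24846984/133784560 = 3105873/16723070.

3105873/16723070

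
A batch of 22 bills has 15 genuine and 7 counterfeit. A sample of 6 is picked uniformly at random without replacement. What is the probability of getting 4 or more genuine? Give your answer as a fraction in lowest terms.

There are C(22,6) = 74613 ways to choose the 6.
Favorable selections (4 or more genuine): C(15,4)·C(7,2) + C(15,5)·C(7,1) + C(15,6)·C(7,0) = 28665 + 21021 + 5005 = 54691.
Probability = 54691/74613 = 7813/10659.

7813/10659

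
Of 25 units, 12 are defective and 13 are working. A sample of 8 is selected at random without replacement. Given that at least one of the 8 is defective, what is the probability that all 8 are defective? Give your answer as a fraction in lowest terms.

Work in counts. Selections with at least one defective: C(25,8) − C(13,8) = 1081575 − 1287 = 1080288.
Of those, selections where all 8 are defective: C(12,8) = 495.
Conditional probability = 495/1080288 = 5/10912.

5/10912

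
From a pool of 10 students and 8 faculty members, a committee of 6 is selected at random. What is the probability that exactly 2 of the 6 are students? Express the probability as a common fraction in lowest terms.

There are C(18,6) = 18564 ways to choose 6 from 18.
Selections with exactly 2 students: choose 2 of the 10 students and 4 of the 8 faculty members, C(10,2)·C(8,4) = 45·70 = 3150.
Probability = 3150/18564 = 75/442.

75/442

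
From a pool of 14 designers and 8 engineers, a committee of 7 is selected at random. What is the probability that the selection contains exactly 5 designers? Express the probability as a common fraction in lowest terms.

Total number of selections: C(22,7) = 170544.
Selections with exactly 5 designers: choose 5 of the 14 designers and 2 of the 8 engineers, C(14,5)·C(8,2) = 2002·28 = 56056.
Probability = 56056/170544 = 637/1938.

637/1938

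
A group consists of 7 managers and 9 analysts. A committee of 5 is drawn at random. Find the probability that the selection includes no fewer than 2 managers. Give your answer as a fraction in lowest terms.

There are C(16,5) = 4368 ways to choose the 5.
Favorable selections (no fewer than 2 managers): C(7,2)·C(9,3) + C(7,3)·C(9,2) + C(7,4)·C(9,1) + C(7,5)·C(9,0) = 1764 + 1260 + 315 + 21 = 3360.
Probability = 3360/4368 = 10/13.

10/13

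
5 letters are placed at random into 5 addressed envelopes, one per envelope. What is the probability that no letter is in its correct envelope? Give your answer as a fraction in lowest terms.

There are 5! = 120 assignments.
By inclusion-exclusion, assignments with no fixed points: C(5,0)·5! − C(5,1)·4! + C(5,2)·3! − C(5,3)·2! + C(5,4)·1! − C(5,5)·0! = 44.
Probability = 44/120 = 11/30.

11/30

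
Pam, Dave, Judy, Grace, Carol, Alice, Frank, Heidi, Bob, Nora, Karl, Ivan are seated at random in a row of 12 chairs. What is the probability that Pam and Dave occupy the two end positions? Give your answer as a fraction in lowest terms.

There are 12! = 479001600 arrangements.
Place Pam and Dave at the ends in 2 ways, arrange the remaining 10 in 10! = 3628800 ways: 2·3628800 = 7257600.
Probability = 7257600/479001600 = 1/66.

1/66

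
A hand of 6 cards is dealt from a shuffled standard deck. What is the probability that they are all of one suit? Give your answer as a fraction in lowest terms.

There are C(52,6) = 20358520 possible 6-card hands.
Hands of one suit: 4 suits × C(13,6) = 4·1716 = 6864.
Probability = 6864/20358520 = 66/195755.

66/195755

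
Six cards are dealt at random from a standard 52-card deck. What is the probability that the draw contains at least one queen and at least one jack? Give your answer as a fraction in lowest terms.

There are C(52,6) = 20358520 possible draws.
By inclusion-exclusion on the complements, draws missing all queens or all jacks: C(48,6) + C(48,6) − C(44,6) = 12271512 + 12271512 − 7059052 = 17483972.
So draws with at least one of each: 20358520 − 17483972 = 2874548, probability 2874548/20358520 = 718637/5089630.

718637/5089630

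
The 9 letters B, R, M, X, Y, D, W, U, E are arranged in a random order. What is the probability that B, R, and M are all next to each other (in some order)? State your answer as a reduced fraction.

There are 9! = 362880 arrangements.
Treat the three as one block: 7! placements × 3! orders within the block = 5040·6 = 30240.
Probability = 30240/362880 = 1/12.

1/12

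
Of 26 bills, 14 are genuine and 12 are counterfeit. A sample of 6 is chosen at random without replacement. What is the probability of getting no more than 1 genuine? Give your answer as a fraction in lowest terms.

There are C(26,6) = 230230 ways to choose the 6.
Favorable selections (no more than 1 genuine): C(14,0)·C(12,6) + C(14,1)·C(12,5) = 924 + 11088 = 12012.
Probability = 12012/230230 = 6/115.

6/115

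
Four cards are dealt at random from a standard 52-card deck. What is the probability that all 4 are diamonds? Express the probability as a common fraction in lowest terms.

11/4165

There are C(52,4) = 270725 possible 4-card hands.
Hands that are all diamonds: C(13,4) = 715.
Probability = 715/270725 = 11/4165.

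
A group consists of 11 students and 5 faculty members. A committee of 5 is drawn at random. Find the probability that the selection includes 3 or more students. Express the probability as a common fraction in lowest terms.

627/728

Total selections: C(16,5) = 4368.
Favorable selections (3 or more students): C(11,3)·C(5,2) + C(11,4)·C(5,1) + C(11,5)·C(5,0) = 1650 + 1650 + 462 = 3762.
Probability = 3762/4368 = 627/728.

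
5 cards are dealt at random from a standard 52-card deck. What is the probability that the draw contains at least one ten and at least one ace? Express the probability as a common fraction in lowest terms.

There are C(52,5) = 2598960 possible draws.
By inclusion-exclusion on the complements, draws missing all tens or all aces: C(48,5) + C(48,5) − C(44,5) = 1712304 + 1712304 − 1086008 = 2338600.
So draws with at least one of each: 2598960 − 2338600 = 260360, probability 260360/2598960 = 6509/64974.

6509/64974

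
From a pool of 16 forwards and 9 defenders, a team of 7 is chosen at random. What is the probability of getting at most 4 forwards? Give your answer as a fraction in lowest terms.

11997/24035

There are C(25,7) = 480700 ways to choose the 7.
Count the complement (more than 4 forwards): C(16,5)·C(9,2) + C(16,6)·C(9,1) + C(16,7)·C(9,0) = 157248 + 72072 + 11440 = 240760.
Probability = 1 − 240760/480700 = 239940/480700 = 11997/24035.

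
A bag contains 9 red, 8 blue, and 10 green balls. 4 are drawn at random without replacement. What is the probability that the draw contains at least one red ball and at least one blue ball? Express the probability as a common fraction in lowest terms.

There are C(27,4) = 17550 possible draws.
By inclusion-exclusion on the complements, draws missing all red or all blue: C(18,4) + C(19,4) − C(10,4) = 3060 + 3876 − 210 = 6726.
So draws with at least one of each: 17550 − 6726 = 10824, probability 10824/17550 = 1804/2925.

1804/2925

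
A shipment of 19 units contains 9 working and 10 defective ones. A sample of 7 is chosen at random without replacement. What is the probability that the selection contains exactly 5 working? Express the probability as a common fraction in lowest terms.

945/8398

There are C(19,7) = 50388 ways to choose 7 from 19.
Selections with exactly 5 working: choose 5 of the 9 working and 2 of the 10 defective, C(9,5)·C(10,2) = 126·45 = 5670.
Probability = 5670/50388 = 945/8398.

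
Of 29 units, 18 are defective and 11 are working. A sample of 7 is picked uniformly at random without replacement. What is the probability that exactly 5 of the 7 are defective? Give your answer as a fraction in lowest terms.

The sample space is all 7-subsets of the 29: C(29,7) = 1560780.
Selections with exactly 5 defective: choose 5 of the 18 defective and 2 of the 11 working, C(18,5)·C(11,2) = 8568·55 = 471240.
Probability = 471240/1560780 = 2618/8671.

2618/8671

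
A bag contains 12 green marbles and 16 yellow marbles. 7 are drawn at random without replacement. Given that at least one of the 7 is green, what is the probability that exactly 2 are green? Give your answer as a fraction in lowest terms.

Work in counts. Selections with at least one green: C(28,7) − C(16,7) = 1184040 − 11440 = 1172600.
Of those, selections where exactly 2 are green: C(12,2)·C(16,5) = 66·4368 = 288288.
Conditional probability = 288288/1172600 = 252/1025.

252/1025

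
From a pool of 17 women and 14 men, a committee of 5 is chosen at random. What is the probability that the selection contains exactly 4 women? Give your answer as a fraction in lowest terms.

There are C(31,5) = 169911 ways to choose 5 from 31.
Selections with exactly 4 women: choose 4 of the 17 women and 1 of the 14 men, C(17,4)·C(14,1) = 2380·14 = 33320.
Probability = 33320/169911 = 4760/24273.

4760/24273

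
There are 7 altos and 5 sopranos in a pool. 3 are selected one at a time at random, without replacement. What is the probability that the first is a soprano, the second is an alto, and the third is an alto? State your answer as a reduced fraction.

7/44

Multiply the conditional probabilities at each draw: 5/12 · 7/11 · 6/10 = 210/1320 = 7/44.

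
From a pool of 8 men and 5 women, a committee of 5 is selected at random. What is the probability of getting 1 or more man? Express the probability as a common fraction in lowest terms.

Total selections: C(13,5) = 1287.
The complement is all 5 are women: C(5,5) = 1.
Probability = 1 − 1/1287 = 1286/1287.

1286/1287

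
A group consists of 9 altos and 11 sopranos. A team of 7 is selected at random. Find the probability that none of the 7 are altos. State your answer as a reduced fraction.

11/2584

There are C(20,7) = 77520 possible selections.
Selections with no altos (all sopranos): C(11,7) = 330.
Probability = 330/77520 = 11/2584.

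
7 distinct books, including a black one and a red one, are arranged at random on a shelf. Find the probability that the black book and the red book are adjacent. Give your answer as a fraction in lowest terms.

2/7

There are 7! = 5040 arrangements.
Treat the black book and the red book as a block: 6! arrangements of the blocks × 2 orders within the block = 2·720 = 1440.
Probability = 1440/5040 = 2/7.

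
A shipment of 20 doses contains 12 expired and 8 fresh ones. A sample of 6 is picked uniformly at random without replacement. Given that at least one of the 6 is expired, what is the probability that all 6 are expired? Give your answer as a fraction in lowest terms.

231/9683

Work in counts. Selections with at least one expired: C(20,6) − C(8,6) = 38760 − 28 = 38732.
Of those, selections where all 6 are expired: C(12,6) = 924.
Conditional probability = 924/38732 = 231/9683.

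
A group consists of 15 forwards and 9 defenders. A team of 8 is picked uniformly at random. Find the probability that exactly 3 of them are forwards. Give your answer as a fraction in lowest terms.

6370/81719

Total number of selections: C(24,8) = 735471.
Selections with exactly 3 forwards: choose 3 of the 15 forwards and 5 of the 9 defenders, C(15,3)·C(9,5) = 455·126 = 57330.
Probability = 57330/735471 = 6370/81719.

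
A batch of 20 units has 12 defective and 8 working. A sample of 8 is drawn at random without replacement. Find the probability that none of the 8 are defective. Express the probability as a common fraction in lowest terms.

1/125970

There are C(20,8) = 125970 possible selections.
Selections with no defective (all working): C(8,8) = 1.
Probability = 1/125970.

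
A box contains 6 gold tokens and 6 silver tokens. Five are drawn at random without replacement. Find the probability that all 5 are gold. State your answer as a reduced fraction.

There are C(12,5) = 792 possible selections.
Selections with all gold: C(6,5) = 6.
Probability = 6/792 = 1/132.

1/132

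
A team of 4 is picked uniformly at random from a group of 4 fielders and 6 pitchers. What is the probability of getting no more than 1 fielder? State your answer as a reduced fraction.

19/42

There are C(10,4) = 210 ways to choose the 4.
Favorable selections (no more than 1 fielder): C(4,0)·C(6,4) + C(4,1)·C(6,3) = 15 + 80 = 95.
Probability = 95/210 = 19/42.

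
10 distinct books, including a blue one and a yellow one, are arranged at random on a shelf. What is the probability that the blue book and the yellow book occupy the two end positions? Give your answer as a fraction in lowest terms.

1/45

There are 10! = 3628800 arrangements.
Place the blue book and the yellow book at the ends in 2 ways, arrange the remaining 8 in 8! = 40320 ways: 2·40320 = 80640.
Probability = 80640/3628800 = 1/45.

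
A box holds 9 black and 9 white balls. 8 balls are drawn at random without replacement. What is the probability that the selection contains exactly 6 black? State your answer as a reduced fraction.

168/2431

There are C(18,8) = 43758 ways to choose 8 from 18.
Selections with exactly 6 black: choose 6 of the 9 black and 2 of the 9 white, C(9,6)·C(9,2) = 84·36 = 3024.
Probability = 3024/43758 = 168/2431.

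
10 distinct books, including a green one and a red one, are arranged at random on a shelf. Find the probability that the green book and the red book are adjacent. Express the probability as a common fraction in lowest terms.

1/5

There are 10! = 3628800 arrangements.
Treat the green book and the red book as a block: 9! arrangements of the blocks × 2 orders within the block = 2·362880 = 725760.
Probability = 725760/3628800 = 1/5.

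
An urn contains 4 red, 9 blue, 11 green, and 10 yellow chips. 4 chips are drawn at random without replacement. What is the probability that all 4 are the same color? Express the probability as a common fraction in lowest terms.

667/46376

There are C(34,4) = 46376 ways to draw 4 chips.
All same color: C(4,4) + C(9,4) + C(11,4) + C(10,4) = 1 + 126 + 330 + 210 = 667.
Probability = 667/46376.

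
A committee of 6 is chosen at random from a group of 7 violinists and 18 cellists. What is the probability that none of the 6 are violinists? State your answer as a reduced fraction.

663/6325

There are C(25,6) = 177100 possible selections.
Selections with no violinists (all cellists): C(18,6) = 18564.
Probability = 18564/177100 = 663/6325.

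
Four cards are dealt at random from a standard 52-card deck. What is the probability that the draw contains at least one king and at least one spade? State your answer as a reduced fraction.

52799/270725

There are C(52,4) = 270725 possible draws.
By inclusion-exclusion on the complements, draws missing all kings or all spades: C(48,4) + C(39,4) − C(36,4) = 194580 + 82251 − 58905 = 217926.
So draws with at least one of each: 270725 − 217926 = 52799, probability 52799/270725.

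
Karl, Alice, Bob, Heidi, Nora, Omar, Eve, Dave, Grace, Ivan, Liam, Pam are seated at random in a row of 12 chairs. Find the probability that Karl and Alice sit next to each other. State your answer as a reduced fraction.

1/6

There are 12! = 479001600 arrangements.
Treat Karl and Alice as a block: 11! arrangements of the blocks × 2 orders within the block = 2·39916800 = 79833600.
Probability = 79833600/479001600 = 1/6.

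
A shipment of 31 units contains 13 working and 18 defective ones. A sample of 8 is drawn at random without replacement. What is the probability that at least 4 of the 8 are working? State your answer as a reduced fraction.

Total selections: C(31,8) = 7888725.
Favorable selections (at least 4 working): C(13,4)·C(18,4) + C(13,5)·C(18,3) + C(13,6)·C(18,2) + C(13,7)·C(18,1) + C(13,8)·C(18,0) = 2187900 + 1050192 + 262548 + 30888 + 1287 = 3532815.
Probability = 3532815/7888725 = 2013/4495.

2013/4495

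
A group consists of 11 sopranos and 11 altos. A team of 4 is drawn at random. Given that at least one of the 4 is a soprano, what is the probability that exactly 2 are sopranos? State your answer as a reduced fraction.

Work in counts. Selections with at least one soprano: C(22,4) − C(11,4) = 7315 − 330 = 6985.
Of those, selections where exactly 2 are sopranos: C(11,2)·C(11,2) = 55·55 = 3025.
Conditional probability = 3025/6985 = 55/127.

55/127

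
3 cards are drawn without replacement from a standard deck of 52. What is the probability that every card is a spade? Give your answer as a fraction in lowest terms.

There are C(52,3) = 22100 possible 3-card hands.
Hands that are all spades: C(13,3) = 286.
Probability = 286/22100 = 11/850.

11/850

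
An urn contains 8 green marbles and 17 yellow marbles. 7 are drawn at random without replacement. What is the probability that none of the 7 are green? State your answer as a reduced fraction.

442/10925

There are C(25,7) = 480700 possible selections.
Selections with no green (all yellow): C(17,7) = 19448.
Probability = 19448/480700 = 442/10925.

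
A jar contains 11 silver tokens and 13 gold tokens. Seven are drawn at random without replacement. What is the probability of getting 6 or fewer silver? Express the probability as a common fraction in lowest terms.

5239/5244

Total selections: C(24,7) = 346104.
Favorable selections (6 or fewer silver): C(11,0)·C(13,7) + C(11,1)·C(13,6) + C(11,2)·C(13,5) + C(11,3)·C(13,4) + C(11,4)·C(13,3) + C(11,5)·C(13,2) + C(11,6)·C(13,1) = 1716 + 18876 + 70785 + 117975 + 94380 + 36036 + 6006 = 345774.
Probability = 345774/346104 = 5239/5244.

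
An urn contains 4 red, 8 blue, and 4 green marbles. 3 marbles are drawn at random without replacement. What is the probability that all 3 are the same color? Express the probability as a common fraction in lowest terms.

4/35

There are C(16,3) = 560 ways to draw 3 marbles.
All same color: C(4,3) + C(8,3) + C(4,3) = 4 + 56 + 4 = 64.
Probability = 64/560 = 4/35.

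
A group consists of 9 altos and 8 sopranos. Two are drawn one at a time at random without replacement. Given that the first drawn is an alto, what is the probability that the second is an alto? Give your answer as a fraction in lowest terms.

1/2

After removing one alto, 16 remain: 8 altos and 8 sopranos.
So the probability the next is an alto is 8/16 = 1/2.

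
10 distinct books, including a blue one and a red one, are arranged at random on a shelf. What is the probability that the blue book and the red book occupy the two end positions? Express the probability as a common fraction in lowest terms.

1/45

There are 10! = 3628800 arrangements.
Place the blue book and the red book at the ends in 2 ways, arrange the remaining 8 in 8! = 40320 ways: 2·40320 = 80640.
Probability = 80640/3628800 = 1/45.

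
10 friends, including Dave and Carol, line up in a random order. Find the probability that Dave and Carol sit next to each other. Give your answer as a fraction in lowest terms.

1/5

There are 10! = 3628800 arrangements.
Treat Dave and Carol as a block: 9! arrangements of the blocks × 2 orders within the block = 2·362880 = 725760.
Probability = 725760/3628800 = 1/5.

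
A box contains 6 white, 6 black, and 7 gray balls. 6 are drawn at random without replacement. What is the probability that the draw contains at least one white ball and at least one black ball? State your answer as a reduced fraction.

23707/27132

There are C(19,6) = 27132 possible draws.
By inclusion-exclusion on the complements, draws missing all white or all black: C(13,6) + C(13,6) − C(7,6) = 1716 + 1716 − 7 = 3425.
So draws with at least one of each: 27132 − 3425 = 23707, probability 23707/27132.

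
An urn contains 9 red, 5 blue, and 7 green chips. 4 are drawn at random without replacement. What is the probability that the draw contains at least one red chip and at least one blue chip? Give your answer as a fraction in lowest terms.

13/21

There are C(21,4) = 5985 possible draws.
By inclusion-exclusion on the complements, draws missing all red or all blue: C(12,4) + C(16,4) − C(7,4) = 495 + 1820 − 35 = 2280.
So draws with at least one of each: 5985 − 2280 = 3705, probability 3705/5985 = 13/21.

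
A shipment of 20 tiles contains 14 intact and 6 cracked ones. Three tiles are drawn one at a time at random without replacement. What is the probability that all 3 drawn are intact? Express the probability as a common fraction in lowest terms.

Multiply the conditional probabilities at each draw: 14/20 · 13/19 · 12/18 = 2184/6840 = 91/285.

91/285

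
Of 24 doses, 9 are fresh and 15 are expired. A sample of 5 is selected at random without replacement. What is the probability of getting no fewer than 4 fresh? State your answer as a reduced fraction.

There are C(24,5) = 42504 ways to choose the 5.
Favorable selections (no fewer than 4 fresh): C(9,4)·C(15,1) + C(9,5)·C(15,0) = 1890 + 126 = 2016.
Probability = 2016/42504 = 12/253.

12/253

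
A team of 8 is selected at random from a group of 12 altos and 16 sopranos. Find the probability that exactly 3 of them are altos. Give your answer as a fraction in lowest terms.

There are C(28,8) = 3108105 ways to choose 8 from 28.
Selections with exactly 3 altos: choose 3 of the 12 altos and 5 of the 16 sopranos, C(12,3)·C(16,5) = 220·4368 = 960960.
Probability = 960960/3108105 = 64/207.

64/207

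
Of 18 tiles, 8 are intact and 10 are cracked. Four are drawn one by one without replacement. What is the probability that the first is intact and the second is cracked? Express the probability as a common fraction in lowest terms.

Multiply the conditional probabilities at each draw: 8/18 · 10/17 = 80/306 = 40/153.

40/153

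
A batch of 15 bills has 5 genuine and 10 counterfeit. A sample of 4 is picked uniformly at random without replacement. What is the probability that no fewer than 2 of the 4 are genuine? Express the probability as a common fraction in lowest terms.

37/91

There are C(15,4) = 1365 ways to choose the 4.
Count the complement (fewer than 2 genuine): C(5,0)·C(10,4) + C(5,1)·C(10,3) = 210 + 600 = 810.
Probability = 1 − 810/1365 = 555/1365 = 37/91.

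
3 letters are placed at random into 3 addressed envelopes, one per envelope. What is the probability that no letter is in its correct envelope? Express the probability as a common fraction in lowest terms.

There are 3! = 6 assignments.
By inclusion-exclusion, assignments with no fixed points: C(3,0)·3! − C(3,1)·2! + C(3,2)·1! − C(3,3)·0! = 2.
Probability = 2/6 = 1/3.

1/3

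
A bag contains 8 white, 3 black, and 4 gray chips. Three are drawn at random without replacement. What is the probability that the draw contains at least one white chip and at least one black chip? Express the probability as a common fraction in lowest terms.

204/455

There are C(15,3) = 455 possible draws.
By inclusion-exclusion on the complements, draws missing all white or all black: C(7,3) + C(12,3) − C(4,3) = 35 + 220 − 4 = 251.
So draws with at least one of each: 455 − 251 = 204, probability 204/455.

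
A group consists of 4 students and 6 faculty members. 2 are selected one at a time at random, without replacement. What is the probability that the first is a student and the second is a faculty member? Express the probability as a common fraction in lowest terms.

Multiply the conditional probabilities at each draw: 4/10 · 6/9 = 24/90 = 4/15.

4/15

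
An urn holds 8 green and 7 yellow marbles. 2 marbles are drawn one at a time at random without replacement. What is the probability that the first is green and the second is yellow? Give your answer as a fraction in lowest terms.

4/15

Multiply the conditional probabilities at each draw: 8/15 · 7/14 = 56/210 = 4/15.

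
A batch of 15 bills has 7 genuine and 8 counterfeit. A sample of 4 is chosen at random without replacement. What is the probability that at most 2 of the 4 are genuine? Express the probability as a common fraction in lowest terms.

10/13

There are C(15,4) = 1365 ways to choose the 4.
Count the complement (more than 2 genuine): C(7,3)·C(8,1) + C(7,4)·C(8,0) = 280 + 35 = 315.
Probability = 1 − 315/1365 = 1050/1365 = 10/13.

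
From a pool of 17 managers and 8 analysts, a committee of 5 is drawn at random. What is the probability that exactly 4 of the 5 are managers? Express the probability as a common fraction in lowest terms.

Total number of selections: C(25,5) = 53130.
Selections with exactly 4 managers: choose 4 of the 17 managers and 1 of the 8 analysts, C(17,4)·C(8,1) = 2380·8 = 19040.
Probability = 19040/53130 = 272/759.

272/759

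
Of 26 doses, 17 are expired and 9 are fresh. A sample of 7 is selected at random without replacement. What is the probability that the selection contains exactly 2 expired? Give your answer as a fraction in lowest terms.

Total number of selections: C(26,7) = 657800.
Selections with exactly 2 expired: choose 2 of the 17 expired and 5 of the 9 fresh, C(17,2)·C(9,5) = 136·126 = 17136.
Probability = 17136/657800 = 2142/82225.

2142/82225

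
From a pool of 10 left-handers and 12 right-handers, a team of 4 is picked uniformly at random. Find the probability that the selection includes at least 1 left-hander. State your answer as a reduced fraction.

124/133

There are C(22,4) = 7315 ways to choose the 4.
The complement is all 4 are right-handers: C(12,4) = 495.
Probability = 1 − 495/7315 = 6820/7315 = 124/133.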